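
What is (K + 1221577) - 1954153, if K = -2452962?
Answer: -3185538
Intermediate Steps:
(K + 1221577) - 1954153 = (-2452962 + 1221577) - 1954153 = -1231385 - 1954153 = -3185538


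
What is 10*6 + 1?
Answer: 61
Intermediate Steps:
10*6 + 1 = 60 + 1 = 61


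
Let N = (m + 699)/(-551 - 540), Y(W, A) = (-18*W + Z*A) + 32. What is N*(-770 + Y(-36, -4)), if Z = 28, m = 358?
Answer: 213514/1091 ≈ 195.70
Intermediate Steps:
Y(W, A) = 32 - 18*W + 28*A (Y(W, A) = (-18*W + 28*A) + 32 = 32 - 18*W + 28*A)
N = -1057/1091 (N = (358 + 699)/(-551 - 540) = 1057/(-1091) = 1057*(-1/1091) = -1057/1091 ≈ -0.96884)
N*(-770 + Y(-36, -4)) = -1057*(-770 + (32 - 18*(-36) + 28*(-4)))/1091 = -1057*(-770 + (32 + 648 - 112))/1091 = -1057*(-770 + 568)/1091 = -1057/1091*(-202) = 213514/1091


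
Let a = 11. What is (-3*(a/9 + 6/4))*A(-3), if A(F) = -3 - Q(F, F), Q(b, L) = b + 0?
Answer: 0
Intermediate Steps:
Q(b, L) = b
A(F) = -3 - F
(-3*(a/9 + 6/4))*A(-3) = (-3*(11/9 + 6/4))*(-3 - 1*(-3)) = (-3*(11*(⅑) + 6*(¼)))*(-3 + 3) = -3*(11/9 + 3/2)*0 = -3*49/18*0 = -49/6*0 = 0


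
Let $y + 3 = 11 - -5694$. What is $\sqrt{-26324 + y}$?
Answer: $i \sqrt{20622} \approx 143.6 i$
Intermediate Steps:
$y = 5702$ ($y = -3 + \left(11 - -5694\right) = -3 + \left(11 + 5694\right) = -3 + 5705 = 5702$)
$\sqrt{-26324 + y} = \sqrt{-26324 + 5702} = \sqrt{-20622} = i \sqrt{20622}$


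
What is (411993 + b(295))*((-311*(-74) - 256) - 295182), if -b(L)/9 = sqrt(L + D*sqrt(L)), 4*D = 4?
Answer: -112236781032 + 2451816*sqrt(295 + sqrt(295)) ≈ -1.1219e+11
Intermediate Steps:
D = 1 (D = (1/4)*4 = 1)
b(L) = -9*sqrt(L + sqrt(L)) (b(L) = -9*sqrt(L + 1*sqrt(L)) = -9*sqrt(L + sqrt(L)))
(411993 + b(295))*((-311*(-74) - 256) - 295182) = (411993 - 9*sqrt(295 + sqrt(295)))*((-311*(-74) - 256) - 295182) = (411993 - 9*sqrt(295 + sqrt(295)))*((23014 - 256) - 295182) = (411993 - 9*sqrt(295 + sqrt(295)))*(22758 - 295182) = (411993 - 9*sqrt(295 + sqrt(295)))*(-272424) = -112236781032 + 2451816*sqrt(295 + sqrt(295))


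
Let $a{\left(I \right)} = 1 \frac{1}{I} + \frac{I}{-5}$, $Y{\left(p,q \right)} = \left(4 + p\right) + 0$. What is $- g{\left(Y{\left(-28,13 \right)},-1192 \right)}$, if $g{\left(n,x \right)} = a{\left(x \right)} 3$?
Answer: $- \frac{4262577}{5960} \approx -715.2$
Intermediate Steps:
$Y{\left(p,q \right)} = 4 + p$
$a{\left(I \right)} = \frac{1}{I} - \frac{I}{5}$ ($a{\left(I \right)} = \frac{1}{I} + I \left(- \frac{1}{5}\right) = \frac{1}{I} - \frac{I}{5}$)
$g{\left(n,x \right)} = \frac{3}{x} - \frac{3 x}{5}$ ($g{\left(n,x \right)} = \left(\frac{1}{x} - \frac{x}{5}\right) 3 = \frac{3}{x} - \frac{3 x}{5}$)
$- g{\left(Y{\left(-28,13 \right)},-1192 \right)} = - (\frac{3}{-1192} - - \frac{3576}{5}) = - (3 \left(- \frac{1}{1192}\right) + \frac{3576}{5}) = - (- \frac{3}{1192} + \frac{3576}{5}) = \left(-1\right) \frac{4262577}{5960} = - \frac{4262577}{5960}$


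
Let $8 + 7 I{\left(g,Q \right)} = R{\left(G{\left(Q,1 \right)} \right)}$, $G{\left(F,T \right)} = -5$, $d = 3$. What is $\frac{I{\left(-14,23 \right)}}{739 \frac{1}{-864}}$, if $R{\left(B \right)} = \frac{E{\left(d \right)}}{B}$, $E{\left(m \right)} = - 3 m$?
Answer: $\frac{26784}{25865} \approx 1.0355$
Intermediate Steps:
$R{\left(B \right)} = - \frac{9}{B}$ ($R{\left(B \right)} = \frac{\left(-3\right) 3}{B} = - \frac{9}{B}$)
$I{\left(g,Q \right)} = - \frac{31}{35}$ ($I{\left(g,Q \right)} = - \frac{8}{7} + \frac{\left(-9\right) \frac{1}{-5}}{7} = - \frac{8}{7} + \frac{\left(-9\right) \left(- \frac{1}{5}\right)}{7} = - \frac{8}{7} + \frac{1}{7} \cdot \frac{9}{5} = - \frac{8}{7} + \frac{9}{35} = - \frac{31}{35}$)
$\frac{I{\left(-14,23 \right)}}{739 \frac{1}{-864}} = - \frac{31}{35 \frac{739}{-864}} = - \frac{31}{35 \cdot 739 \left(- \frac{1}{864}\right)} = - \frac{31}{35 \left(- \frac{739}{864}\right)} = \left(- \frac{31}{35}\right) \left(- \frac{864}{739}\right) = \frac{26784}{25865}$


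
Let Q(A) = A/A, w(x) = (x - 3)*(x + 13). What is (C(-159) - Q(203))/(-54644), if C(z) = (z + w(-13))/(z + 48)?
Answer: -4/505457 ≈ -7.9136e-6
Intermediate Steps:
w(x) = (-3 + x)*(13 + x)
Q(A) = 1
C(z) = z/(48 + z) (C(z) = (z + (-39 + (-13)**2 + 10*(-13)))/(z + 48) = (z + (-39 + 169 - 130))/(48 + z) = (z + 0)/(48 + z) = z/(48 + z))
(C(-159) - Q(203))/(-54644) = (-159/(48 - 159) - 1*1)/(-54644) = (-159/(-111) - 1)*(-1/54644) = (-159*(-1/111) - 1)*(-1/54644) = (53/37 - 1)*(-1/54644) = (16/37)*(-1/54644) = -4/505457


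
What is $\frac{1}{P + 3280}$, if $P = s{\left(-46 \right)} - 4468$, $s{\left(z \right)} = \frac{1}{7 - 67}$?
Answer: $- \frac{60}{71281} \approx -0.00084174$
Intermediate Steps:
$s{\left(z \right)} = - \frac{1}{60}$ ($s{\left(z \right)} = \frac{1}{-60} = - \frac{1}{60}$)
$P = - \frac{268081}{60}$ ($P = - \frac{1}{60} - 4468 = - \frac{268081}{60} \approx -4468.0$)
$\frac{1}{P + 3280} = \frac{1}{- \frac{268081}{60} + 3280} = \frac{1}{- \frac{71281}{60}} = - \frac{60}{71281}$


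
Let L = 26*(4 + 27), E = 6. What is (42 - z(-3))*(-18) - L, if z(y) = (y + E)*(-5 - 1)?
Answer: -1886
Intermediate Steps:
L = 806 (L = 26*31 = 806)
z(y) = -36 - 6*y (z(y) = (y + 6)*(-5 - 1) = (6 + y)*(-6) = -36 - 6*y)
(42 - z(-3))*(-18) - L = (42 - (-36 - 6*(-3)))*(-18) - 1*806 = (42 - (-36 + 18))*(-18) - 806 = (42 - 1*(-18))*(-18) - 806 = (42 + 18)*(-18) - 806 = 60*(-18) - 806 = -1080 - 806 = -1886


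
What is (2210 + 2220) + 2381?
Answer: 6811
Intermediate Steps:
(2210 + 2220) + 2381 = 4430 + 2381 = 6811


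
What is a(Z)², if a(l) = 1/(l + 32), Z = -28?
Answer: 1/16 ≈ 0.062500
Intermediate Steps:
a(l) = 1/(32 + l)
a(Z)² = (1/(32 - 28))² = (1/4)² = (¼)² = 1/16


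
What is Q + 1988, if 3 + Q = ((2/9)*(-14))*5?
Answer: 17725/9 ≈ 1969.4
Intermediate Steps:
Q = -167/9 (Q = -3 + ((2/9)*(-14))*5 = -3 - 28/9*5 = -3 - 140/9 = -167/9 ≈ -18.556)
Q + 1988 = -167/9 + 1988 = 17725/9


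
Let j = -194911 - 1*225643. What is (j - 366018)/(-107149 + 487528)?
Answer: -786572/380379 ≈ -2.0679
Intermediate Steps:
j = -420554 (j = -194911 - 225643 = -420554)
(j - 366018)/(-107149 + 487528) = (-420554 - 366018)/(-107149 + 487528) = -786572/380379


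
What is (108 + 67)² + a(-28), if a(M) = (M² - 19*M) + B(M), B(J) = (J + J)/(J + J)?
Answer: 31942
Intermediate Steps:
B(J) = 1 (B(J) = (2*J)/((2*J)) = (2*J)*(1/(2*J)) = 1)
a(M) = 1 + M² - 19*M (a(M) = (M² - 19*M) + 1 = 1 + M² - 19*M)
(108 + 67)² + a(-28) = (108 + 67)² + (1 + (-28)² - 19*(-28)) = 175² + (1 + 784 + 532) = 30625 + 1317 = 31942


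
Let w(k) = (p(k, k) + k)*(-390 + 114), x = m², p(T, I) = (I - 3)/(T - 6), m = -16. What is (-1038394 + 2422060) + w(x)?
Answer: 164091336/125 ≈ 1.3127e+6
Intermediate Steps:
p(T, I) = (-3 + I)/(-6 + T)
x = 256 (x = (-16)² = 256)
w(k) = -276*k - 276*(-3 + k)/(-6 + k) (w(k) = ((-3 + k)/(-6 + k) + k)*(-390 + 114) = (k + (-3 + k)/(-6 + k))*(-276) = -276*k - 276*(-3 + k)/(-6 + k))
(-1038394 + 2422060) + w(x) = (-1038394 + 2422060) + 276*(3 - 1*256² + 5*256)/(-6 + 256) = 1383666 + 276*(3 - 1*65536 + 1280)/250 = 1383666 + 276*(1/250)*(3 - 65536 + 1280) = 1383666 + 276*(1/250)*(-64253) = 1383666 - 8866914/125 = 164091336/125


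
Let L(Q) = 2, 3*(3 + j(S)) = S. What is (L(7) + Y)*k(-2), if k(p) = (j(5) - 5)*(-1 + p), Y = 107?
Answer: 2071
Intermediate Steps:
j(S) = -3 + S/3
k(p) = 19/3 - 19*p/3 (k(p) = ((-3 + (⅓)*5) - 5)*(-1 + p) = ((-3 + 5/3) - 5)*(-1 + p) = (-4/3 - 5)*(-1 + p) = -19*(-1 + p)/3 = 19/3 - 19*p/3)
(L(7) + Y)*k(-2) = (2 + 107)*(19/3 - 19/3*(-2)) = 109*(19/3 + 38/3) = 109*19 = 2071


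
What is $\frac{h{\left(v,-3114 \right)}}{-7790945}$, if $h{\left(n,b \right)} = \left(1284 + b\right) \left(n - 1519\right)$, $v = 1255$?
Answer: $- \frac{96624}{1558189} \approx -0.06201$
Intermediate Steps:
$h{\left(n,b \right)} = \left(-1519 + n\right) \left(1284 + b\right)$ ($h{\left(n,b \right)} = \left(1284 + b\right) \left(-1519 + n\right) = \left(-1519 + n\right) \left(1284 + b\right)$)
$\frac{h{\left(v,-3114 \right)}}{-7790945} = \frac{-1950396 - -4730166 + 1284 \cdot 1255 - 3908070}{-7790945} = \left(-1950396 + 4730166 + 1611420 - 3908070\right) \left(- \frac{1}{7790945}\right) = 483120 \left(- \frac{1}{7790945}\right) = - \frac{96624}{1558189}$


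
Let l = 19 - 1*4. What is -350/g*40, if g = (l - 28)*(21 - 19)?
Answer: 7000/13 ≈ 538.46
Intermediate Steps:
l = 15 (l = 19 - 4 = 15)
g = -26 (g = (15 - 28)*(21 - 19) = -13*2 = -26)
-350/g*40 = -350/(-26)*40 = -350*(-1)/26*40 = -25*(-7/13)*40 = (175/13)*40 = 7000/13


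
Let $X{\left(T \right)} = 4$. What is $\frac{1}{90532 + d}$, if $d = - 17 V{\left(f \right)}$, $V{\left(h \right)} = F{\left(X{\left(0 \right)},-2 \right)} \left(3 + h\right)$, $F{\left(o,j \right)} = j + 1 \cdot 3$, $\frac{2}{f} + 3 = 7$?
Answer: $\frac{2}{180945} \approx 1.1053 \cdot 10^{-5}$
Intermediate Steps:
$f = \frac{1}{2}$ ($f = \frac{2}{-3 + 7} = \frac{2}{4} = 2 \cdot \frac{1}{4} = \frac{1}{2} \approx 0.5$)
$F{\left(o,j \right)} = 3 + j$ ($F{\left(o,j \right)} = j + 3 = 3 + j$)
$V{\left(h \right)} = 3 + h$ ($V{\left(h \right)} = \left(3 - 2\right) \left(3 + h\right) = 1 \left(3 + h\right) = 3 + h$)
$d = - \frac{119}{2}$ ($d = - 17 \left(3 + \frac{1}{2}\right) = \left(-17\right) \frac{7}{2} = - \frac{119}{2} \approx -59.5$)
$\frac{1}{90532 + d} = \frac{1}{90532 - \frac{119}{2}} = \frac{1}{\frac{180945}{2}} = \frac{2}{180945}$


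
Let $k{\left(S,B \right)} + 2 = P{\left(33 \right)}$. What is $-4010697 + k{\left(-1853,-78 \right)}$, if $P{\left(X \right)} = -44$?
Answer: $-4010743$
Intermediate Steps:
$k{\left(S,B \right)} = -46$ ($k{\left(S,B \right)} = -2 - 44 = -46$)
$-4010697 + k{\left(-1853,-78 \right)} = -4010697 - 46 = -4010743$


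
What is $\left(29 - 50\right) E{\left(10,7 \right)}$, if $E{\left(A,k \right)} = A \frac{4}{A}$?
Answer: $-84$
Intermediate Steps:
$E{\left(A,k \right)} = 4$
$\left(29 - 50\right) E{\left(10,7 \right)} = \left(29 - 50\right) 4 = \left(-21\right) 4 = -84$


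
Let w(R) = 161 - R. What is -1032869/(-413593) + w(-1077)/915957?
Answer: 55680918751/22284317853 ≈ 2.4987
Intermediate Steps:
-1032869/(-413593) + w(-1077)/915957 = -1032869/(-413593) + (161 - 1*(-1077))/915957 = -1032869*(-1/413593) + (161 + 1077)*(1/915957) = 60757/24329 + 1238*(1/915957) = 60757/24329 + 1238/915957 = 55680918751/22284317853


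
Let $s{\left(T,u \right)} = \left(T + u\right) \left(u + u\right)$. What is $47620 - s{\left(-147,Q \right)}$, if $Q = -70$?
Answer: $17240$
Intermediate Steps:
$s{\left(T,u \right)} = 2 u \left(T + u\right)$ ($s{\left(T,u \right)} = \left(T + u\right) 2 u = 2 u \left(T + u\right)$)
$47620 - s{\left(-147,Q \right)} = 47620 - 2 \left(-70\right) \left(-147 - 70\right) = 47620 - 2 \left(-70\right) \left(-217\right) = 47620 - 30380 = 17240$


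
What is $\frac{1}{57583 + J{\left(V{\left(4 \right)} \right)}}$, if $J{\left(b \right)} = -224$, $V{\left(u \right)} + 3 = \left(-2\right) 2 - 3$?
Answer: $\frac{1}{57359} \approx 1.7434 \cdot 10^{-5}$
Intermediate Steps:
$V{\left(u \right)} = -10$ ($V{\left(u \right)} = -3 - 7 = -10$)
$\frac{1}{57583 + J{\left(V{\left(4 \right)} \right)}} = \frac{1}{57583 - 224} = \frac{1}{57359}$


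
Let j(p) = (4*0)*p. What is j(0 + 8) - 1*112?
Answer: -112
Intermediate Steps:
j(p) = 0 (j(p) = 0*p = 0)
j(0 + 8) - 1*112 = 0 - 1*112 = 0 - 112 = -112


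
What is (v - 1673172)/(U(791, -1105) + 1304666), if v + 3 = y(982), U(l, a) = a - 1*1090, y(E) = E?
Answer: -1672193/1302471 ≈ -1.2839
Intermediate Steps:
U(l, a) = -1090 + a (U(l, a) = a - 1090 = -1090 + a)
v = 979 (v = -3 + 982 = 979)
(v - 1673172)/(U(791, -1105) + 1304666) = (979 - 1673172)/((-1090 - 1105) + 1304666) = -1672193/(-2195 + 1304666) = -1672193/1302471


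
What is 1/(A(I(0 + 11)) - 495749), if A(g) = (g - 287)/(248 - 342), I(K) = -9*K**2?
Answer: -47/23299515 ≈ -2.0172e-6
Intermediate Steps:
A(g) = 287/94 - g/94 (A(g) = (-287 + g)/(-94) = (-287 + g)*(-1/94) = 287/94 - g/94)
1/(A(I(0 + 11)) - 495749) = 1/((287/94 - (-9)*(0 + 11)**2/94) - 495749) = 1/((287/94 - (-9)*11**2/94) - 495749) = 1/((287/94 - (-9)*121/94) - 495749) = 1/((287/94 - 1/94*(-1089)) - 495749) = 1/((287/94 + 1089/94) - 495749) = 1/(688/47 - 495749) = 1/(-23299515/47) = -47/23299515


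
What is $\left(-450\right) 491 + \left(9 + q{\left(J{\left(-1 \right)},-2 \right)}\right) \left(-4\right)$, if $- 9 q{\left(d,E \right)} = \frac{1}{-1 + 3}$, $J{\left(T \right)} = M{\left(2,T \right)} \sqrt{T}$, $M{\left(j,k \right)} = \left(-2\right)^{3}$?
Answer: $- \frac{1988872}{9} \approx -2.2099 \cdot 10^{5}$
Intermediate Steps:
$M{\left(j,k \right)} = -8$
$J{\left(T \right)} = - 8 \sqrt{T}$
$q{\left(d,E \right)} = - \frac{1}{18}$ ($q{\left(d,E \right)} = - \frac{1}{9 \left(-1 + 3\right)} = - \frac{1}{9 \cdot 2} = \left(- \frac{1}{9}\right) \frac{1}{2} = - \frac{1}{18}$)
$\left(-450\right) 491 + \left(9 + q{\left(J{\left(-1 \right)},-2 \right)}\right) \left(-4\right) = \left(-450\right) 491 + \left(9 - \frac{1}{18}\right) \left(-4\right) = -220950 + \frac{161}{18} \left(-4\right) = -220950 - \frac{322}{9} = - \frac{1988872}{9}$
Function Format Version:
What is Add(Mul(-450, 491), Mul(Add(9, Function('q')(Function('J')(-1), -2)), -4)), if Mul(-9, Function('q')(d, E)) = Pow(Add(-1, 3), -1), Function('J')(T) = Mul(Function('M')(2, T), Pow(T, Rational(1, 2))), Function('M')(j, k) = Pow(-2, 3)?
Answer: Rational(-1988872, 9) ≈ -2.2099e+5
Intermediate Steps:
Function('M')(j, k) = -8
Function('J')(T) = Mul(-8, Pow(T, Rational(1, 2)))
Function('q')(d, E) = Rational(-1, 18) (Function('q')(d, E) = Mul(Rational(-1, 9), Pow(Add(-1, 3), -1)) = Mul(Rational(-1, 9), Pow(2, -1)) = Mul(Rational(-1, 9), Rational(1, 2)) = Rational(-1, 18))
Add(Mul(-450, 491), Mul(Add(9, Function('q')(Function('J')(-1), -2)), -4)) = Add(Mul(-450, 491), Mul(Add(9, Rational(-1, 18)), -4)) = Add(-220950, Mul(Rational(161, 18), -4)) = Add(-220950, Rational(-322, 9)) = Rational(-1988872, 9)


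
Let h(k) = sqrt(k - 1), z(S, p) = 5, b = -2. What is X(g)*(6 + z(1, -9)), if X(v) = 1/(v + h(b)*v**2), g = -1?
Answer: -11/4 - 11*I*sqrt(3)/4 ≈ -2.75 - 4.7631*I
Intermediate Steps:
h(k) = sqrt(-1 + k)
X(v) = 1/(v + I*sqrt(3)*v**2) (X(v) = 1/(v + sqrt(-1 - 2)*v**2) = 1/(v + sqrt(-3)*v**2) = 1/(v + (I*sqrt(3))*v**2) = 1/(v + I*sqrt(3)*v**2))
X(g)*(6 + z(1, -9)) = (1/((-1)*(1 + I*(-1)*sqrt(3))))*(6 + 5) = -1/(1 - I*sqrt(3))*11 = -11/(1 - I*sqrt(3))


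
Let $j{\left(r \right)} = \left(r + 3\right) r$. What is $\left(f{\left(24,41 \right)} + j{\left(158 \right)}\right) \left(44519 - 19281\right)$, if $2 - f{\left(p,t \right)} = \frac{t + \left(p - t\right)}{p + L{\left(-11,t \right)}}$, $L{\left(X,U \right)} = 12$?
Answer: $\frac{1926113684}{3} \approx 6.4204 \cdot 10^{8}$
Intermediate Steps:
$j{\left(r \right)} = r \left(3 + r\right)$ ($j{\left(r \right)} = \left(3 + r\right) r = r \left(3 + r\right)$)
$f{\left(p,t \right)} = 2 - \frac{p}{12 + p}$ ($f{\left(p,t \right)} = 2 - \frac{t + \left(p - t\right)}{p + 12} = 2 - \frac{p}{12 + p}$)
$\left(f{\left(24,41 \right)} + j{\left(158 \right)}\right) \left(44519 - 19281\right) = \left(\frac{24 + 24}{12 + 24} + 158 \left(3 + 158\right)\right) \left(44519 - 19281\right) = \left(\frac{1}{36} \cdot 48 + 158 \cdot 161\right) 25238 = \left(\frac{1}{36} \cdot 48 + 25438\right) 25238 = \left(\frac{4}{3} + 25438\right) 25238 = \frac{76318}{3} \cdot 25238 = \frac{1926113684}{3}$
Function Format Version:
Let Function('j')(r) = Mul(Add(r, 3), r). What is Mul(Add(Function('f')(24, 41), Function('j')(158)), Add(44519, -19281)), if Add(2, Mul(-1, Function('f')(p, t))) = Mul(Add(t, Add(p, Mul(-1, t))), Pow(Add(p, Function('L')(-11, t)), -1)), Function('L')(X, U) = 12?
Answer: Rational(1926113684, 3) ≈ 6.4204e+8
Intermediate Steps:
Function('j')(r) = Mul(r, Add(3, r)) (Function('j')(r) = Mul(Add(3, r), r) = Mul(r, Add(3, r)))
Function('f')(p, t) = Add(2, Mul(-1, p, Pow(Add(12, p), -1))) (Function('f')(p, t) = Add(2, Mul(-1, Mul(Add(t, Add(p, Mul(-1, t))), Pow(Add(p, 12), -1)))) = Add(2, Mul(-1, Mul(p, Pow(Add(12, p), -1)))) = Add(2, Mul(-1, p, Pow(Add(12, p), -1))))
Mul(Add(Function('f')(24, 41), Function('j')(158)), Add(44519, -19281)) = Mul(Add(Mul(Pow(Add(12, 24), -1), Add(24, 24)), Mul(158, Add(3, 158))), Add(44519, -19281)) = Mul(Add(Mul(Pow(36, -1), 48), Mul(158, 161)), 25238) = Mul(Add(Mul(Rational(1, 36), 48), 25438), 25238) = Mul(Add(Rational(4, 3), 25438), 25238) = Mul(Rational(76318, 3), 25238) = Rational(1926113684, 3)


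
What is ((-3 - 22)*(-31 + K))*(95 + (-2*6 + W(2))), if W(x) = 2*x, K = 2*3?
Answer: 54375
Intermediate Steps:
K = 6
((-3 - 22)*(-31 + K))*(95 + (-2*6 + W(2))) = ((-3 - 22)*(-31 + 6))*(95 + (-2*6 + 2*2)) = (-25*(-25))*(95 + (-12 + 4)) = 625*(95 - 8) = 625*87 = 54375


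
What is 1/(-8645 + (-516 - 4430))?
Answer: -1/13591 ≈ -7.3578e-5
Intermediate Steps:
1/(-8645 + (-516 - 4430)) = 1/(-8645 - 4946) = 1/(-13591) = -1/13591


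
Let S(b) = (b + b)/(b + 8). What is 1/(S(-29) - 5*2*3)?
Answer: -21/572 ≈ -0.036713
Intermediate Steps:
S(b) = 2*b/(8 + b) (S(b) = (2*b)/(8 + b) = 2*b/(8 + b))
1/(S(-29) - 5*2*3) = 1/(2*(-29)/(8 - 29) - 5*2*3) = 1/(2*(-29)/(-21) - 10*3) = 1/(2*(-29)*(-1/21) - 30) = 1/(58/21 - 30) = 1/(-572/21) = -21/572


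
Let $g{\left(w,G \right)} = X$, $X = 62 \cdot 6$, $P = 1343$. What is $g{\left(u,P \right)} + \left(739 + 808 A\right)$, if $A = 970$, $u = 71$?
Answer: $784871$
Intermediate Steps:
$X = 372$
$g{\left(w,G \right)} = 372$
$g{\left(u,P \right)} + \left(739 + 808 A\right) = 372 + \left(739 + 808 \cdot 970\right) = 372 + \left(739 + 783760\right) = 372 + 784499 = 784871$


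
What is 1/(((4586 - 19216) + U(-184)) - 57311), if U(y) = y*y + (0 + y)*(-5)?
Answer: -1/37165 ≈ -2.6907e-5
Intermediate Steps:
U(y) = y**2 - 5*y (U(y) = y**2 + y*(-5) = y**2 - 5*y)
1/(((4586 - 19216) + U(-184)) - 57311) = 1/(((4586 - 19216) - 184*(-5 - 184)) - 57311) = 1/((-14630 - 184*(-189)) - 57311) = 1/((-14630 + 34776) - 57311) = 1/(20146 - 57311) = 1/(-37165) = -1/37165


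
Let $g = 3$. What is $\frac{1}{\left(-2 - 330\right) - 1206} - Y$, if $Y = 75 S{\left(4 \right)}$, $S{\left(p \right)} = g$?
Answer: $- \frac{346051}{1538} \approx -225.0$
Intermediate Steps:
$S{\left(p \right)} = 3$
$Y = 225$ ($Y = 75 \cdot 3 = 225$)
$\frac{1}{\left(-2 - 330\right) - 1206} - Y = \frac{1}{\left(-2 - 330\right) - 1206} - 225 = \frac{1}{-332 - 1206} - 225 = \frac{1}{-1538} - 225 = - \frac{1}{1538} - 225 = - \frac{346051}{1538}$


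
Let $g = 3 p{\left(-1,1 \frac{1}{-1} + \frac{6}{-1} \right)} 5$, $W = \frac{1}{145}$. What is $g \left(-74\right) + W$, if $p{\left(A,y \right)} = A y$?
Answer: $- \frac{1126649}{145} \approx -7770.0$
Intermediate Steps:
$W = \frac{1}{145} \approx 0.0068966$
$g = 105$ ($g = 3 \left(- (1 \frac{1}{-1} + \frac{6}{-1})\right) 5 = 3 \left(- (1 \left(-1\right) + 6 \left(-1\right))\right) 5 = 3 \left(- (-1 - 6)\right) 5 = 3 \left(\left(-1\right) \left(-7\right)\right) 5 = 3 \cdot 7 \cdot 5 = 21 \cdot 5 = 105$)
$g \left(-74\right) + W = 105 \left(-74\right) + \frac{1}{145} = -7770 + \frac{1}{145} = - \frac{1126649}{145}$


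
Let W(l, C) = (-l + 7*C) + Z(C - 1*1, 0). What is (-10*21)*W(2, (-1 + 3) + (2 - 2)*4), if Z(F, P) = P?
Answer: -2520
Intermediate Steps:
W(l, C) = -l + 7*C (W(l, C) = (-l + 7*C) + 0 = -l + 7*C)
(-10*21)*W(2, (-1 + 3) + (2 - 2)*4) = (-10*21)*(-1*2 + 7*((-1 + 3) + (2 - 2)*4)) = -210*(-2 + 7*(2 + 0*4)) = -210*(-2 + 7*(2 + 0)) = -210*(-2 + 7*2) = -210*(-2 + 14) = -210*12 = -2520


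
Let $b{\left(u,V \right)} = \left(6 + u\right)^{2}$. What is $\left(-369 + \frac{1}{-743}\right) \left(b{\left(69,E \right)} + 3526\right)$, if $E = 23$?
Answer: $- \frac{2508911368}{743} \approx -3.3767 \cdot 10^{6}$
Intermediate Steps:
$\left(-369 + \frac{1}{-743}\right) \left(b{\left(69,E \right)} + 3526\right) = \left(-369 + \frac{1}{-743}\right) \left(\left(6 + 69\right)^{2} + 3526\right) = \left(-369 - \frac{1}{743}\right) \left(75^{2} + 3526\right) = - \frac{274168 \left(5625 + 3526\right)}{743} = \left(- \frac{274168}{743}\right) 9151 = - \frac{2508911368}{743}$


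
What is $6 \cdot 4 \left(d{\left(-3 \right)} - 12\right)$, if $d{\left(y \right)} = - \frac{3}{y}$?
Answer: $-264$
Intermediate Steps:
$6 \cdot 4 \left(d{\left(-3 \right)} - 12\right) = 6 \cdot 4 \left(- \frac{3}{-3} - 12\right) = 24 \left(\left(-3\right) \left(- \frac{1}{3}\right) - 12\right) = 24 \left(1 - 12\right) = 24 \left(-11\right) = -264$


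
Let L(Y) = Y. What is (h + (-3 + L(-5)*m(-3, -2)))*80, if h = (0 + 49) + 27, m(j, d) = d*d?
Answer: 4240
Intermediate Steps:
m(j, d) = d**2
h = 76 (h = 49 + 27 = 76)
(h + (-3 + L(-5)*m(-3, -2)))*80 = (76 + (-3 - 5*(-2)**2))*80 = (76 + (-3 - 5*4))*80 = (76 + (-3 - 20))*80 = (76 - 23)*80 = 53*80 = 4240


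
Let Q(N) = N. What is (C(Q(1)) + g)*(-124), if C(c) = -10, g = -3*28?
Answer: 11656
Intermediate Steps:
g = -84
(C(Q(1)) + g)*(-124) = (-10 - 84)*(-124) = -94*(-124) = 11656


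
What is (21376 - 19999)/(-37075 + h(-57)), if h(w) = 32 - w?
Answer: -1377/36986 ≈ -0.037230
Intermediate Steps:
(21376 - 19999)/(-37075 + h(-57)) = (21376 - 19999)/(-37075 + (32 - 1*(-57))) = 1377/(-37075 + (32 + 57)) = 1377/(-37075 + 89) = 1377/(-36986) = 1377*(-1/36986) = -1377/36986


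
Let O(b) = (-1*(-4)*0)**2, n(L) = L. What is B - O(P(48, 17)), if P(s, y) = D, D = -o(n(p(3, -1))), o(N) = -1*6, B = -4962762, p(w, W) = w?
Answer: -4962762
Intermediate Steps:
o(N) = -6
D = 6 (D = -1*(-6) = 6)
P(s, y) = 6
O(b) = 0 (O(b) = (4*0)**2 = 0**2 = 0)
B - O(P(48, 17)) = -4962762 - 1*0 = -4962762 + 0 = -4962762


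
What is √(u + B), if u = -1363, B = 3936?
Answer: √2573 ≈ 50.725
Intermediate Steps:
√(u + B) = √(-1363 + 3936) = √2573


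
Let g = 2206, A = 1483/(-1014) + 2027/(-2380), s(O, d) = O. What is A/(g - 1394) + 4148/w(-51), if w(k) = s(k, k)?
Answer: -79693836619/979807920 ≈ -81.336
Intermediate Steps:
A = -2792459/1206660 (A = 1483*(-1/1014) + 2027*(-1/2380) = -1483/1014 - 2027/2380 = -2792459/1206660 ≈ -2.3142)
w(k) = k
A/(g - 1394) + 4148/w(-51) = -2792459/(1206660*(2206 - 1394)) + 4148/(-51) = -2792459/1206660/812 + 4148*(-1/51) = -2792459/1206660*1/812 - 244/3 = -2792459/979807920 - 244/3 = -79693836619/979807920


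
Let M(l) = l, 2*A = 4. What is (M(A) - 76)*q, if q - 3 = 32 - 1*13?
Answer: -1628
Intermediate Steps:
A = 2 (A = (1/2)*4 = 2)
q = 22 (q = 3 + (32 - 1*13) = 3 + (32 - 13) = 3 + 19 = 22)
(M(A) - 76)*q = (2 - 76)*22 = -74*22 = -1628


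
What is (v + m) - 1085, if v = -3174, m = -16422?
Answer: -20681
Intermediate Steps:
(v + m) - 1085 = (-3174 - 16422) - 1085 = -19596 - 1085 = -20681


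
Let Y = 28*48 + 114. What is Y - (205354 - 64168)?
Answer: -139728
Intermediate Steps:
Y = 1458 (Y = 1344 + 114 = 1458)
Y - (205354 - 64168) = 1458 - (205354 - 64168) = 1458 - 1*141186 = 1458 - 141186 = -139728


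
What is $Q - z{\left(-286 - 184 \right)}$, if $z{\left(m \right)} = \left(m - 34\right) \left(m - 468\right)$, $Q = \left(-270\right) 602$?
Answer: $-635292$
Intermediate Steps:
$Q = -162540$
$z{\left(m \right)} = \left(-468 + m\right) \left(-34 + m\right)$ ($z{\left(m \right)} = \left(-34 + m\right) \left(-468 + m\right) = \left(-468 + m\right) \left(-34 + m\right)$)
$Q - z{\left(-286 - 184 \right)} = -162540 - \left(15912 + \left(-286 - 184\right)^{2} - 502 \left(-286 - 184\right)\right) = -162540 - \left(15912 + \left(-470\right)^{2} - -235940\right) = -162540 - \left(15912 + 220900 + 235940\right) = -162540 - 472752 = -635292$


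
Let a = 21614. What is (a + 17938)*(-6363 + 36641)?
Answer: 1197555456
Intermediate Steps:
(a + 17938)*(-6363 + 36641) = (21614 + 17938)*(-6363 + 36641) = 39552*30278 = 1197555456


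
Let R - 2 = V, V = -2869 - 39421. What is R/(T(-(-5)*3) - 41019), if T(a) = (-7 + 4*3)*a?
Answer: 881/853 ≈ 1.0328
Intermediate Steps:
T(a) = 5*a (T(a) = (-7 + 12)*a = 5*a)
V = -42290
R = -42288 (R = 2 - 42290 = -42288)
R/(T(-(-5)*3) - 41019) = -42288/(5*(-(-5)*3) - 41019) = -42288/(5*(-5*(-3)) - 41019) = -42288/(5*15 - 41019) = -42288/(75 - 41019) = -42288/(-40944) = -42288*(-1/40944) = 881/853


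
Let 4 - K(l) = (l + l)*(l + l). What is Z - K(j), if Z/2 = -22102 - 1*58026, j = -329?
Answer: 272704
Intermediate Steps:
K(l) = 4 - 4*l² (K(l) = 4 - (l + l)*(l + l) = 4 - 2*l*2*l = 4 - 4*l²)
Z = -160256 (Z = 2*(-22102 - 1*58026) = 2*(-22102 - 58026) = 2*(-80128) = -160256)
Z - K(j) = -160256 - (4 - 4*(-329)²) = -160256 - (4 - 4*108241) = -160256 - (4 - 432964) = -160256 - 1*(-432960) = -160256 + 432960 = 272704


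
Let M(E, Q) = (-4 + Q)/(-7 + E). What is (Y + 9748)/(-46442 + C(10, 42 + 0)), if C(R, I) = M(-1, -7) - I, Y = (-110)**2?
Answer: -174784/371861 ≈ -0.47003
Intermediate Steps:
Y = 12100
M(E, Q) = (-4 + Q)/(-7 + E)
C(R, I) = 11/8 - I (C(R, I) = (-4 - 7)/(-7 - 1) - I = -11/(-8) - I = -1/8*(-11) - I = 11/8 - I)
(Y + 9748)/(-46442 + C(10, 42 + 0)) = (12100 + 9748)/(-46442 + (11/8 - (42 + 0))) = 21848/(-46442 + (11/8 - 1*42)) = 21848/(-46442 + (11/8 - 42)) = 21848/(-46442 - 325/8) = 21848/(-371861/8) = 21848*(-8/371861) = -174784/371861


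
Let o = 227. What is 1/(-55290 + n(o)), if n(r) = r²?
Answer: -1/3761 ≈ -0.00026589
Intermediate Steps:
1/(-55290 + n(o)) = 1/(-55290 + 227²) = 1/(-55290 + 51529) = 1/(-3761) = -1/3761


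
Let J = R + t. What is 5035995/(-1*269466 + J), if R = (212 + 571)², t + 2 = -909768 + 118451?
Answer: -559555/49744 ≈ -11.249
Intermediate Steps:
t = -791319 (t = -2 + (-909768 + 118451) = -2 - 791317 = -791319)
R = 613089 (R = 783² = 613089)
J = -178230 (J = 613089 - 791319 = -178230)
5035995/(-1*269466 + J) = 5035995/(-1*269466 - 178230) = 5035995/(-269466 - 178230) = 5035995/(-447696) = 5035995*(-1/447696) = -559555/49744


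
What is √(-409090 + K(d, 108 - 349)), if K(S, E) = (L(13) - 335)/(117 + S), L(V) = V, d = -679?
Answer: 3*I*√3589123361/281 ≈ 639.6*I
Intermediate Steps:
K(S, E) = -322/(117 + S) (K(S, E) = (13 - 335)/(117 + S) = -322/(117 + S))
√(-409090 + K(d, 108 - 349)) = √(-409090 - 322/(117 - 679)) = √(-409090 - 322/(-562)) = √(-409090 - 322*(-1/562)) = √(-409090 + 161/281) = √(-114954129/281) = 3*I*√3589123361/281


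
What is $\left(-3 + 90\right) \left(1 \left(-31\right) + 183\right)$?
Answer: $13224$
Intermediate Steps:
$\left(-3 + 90\right) \left(1 \left(-31\right) + 183\right) = 87 \left(-31 + 183\right) = 87 \cdot 152 = 13224$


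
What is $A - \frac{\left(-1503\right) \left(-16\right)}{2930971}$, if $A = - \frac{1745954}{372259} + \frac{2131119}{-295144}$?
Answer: $- \frac{3838216539963824495}{322025813947277416} \approx -11.919$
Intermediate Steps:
$A = - \frac{1308636075197}{109870010296}$ ($A = \left(-1745954\right) \frac{1}{372259} + 2131119 \left(- \frac{1}{295144}\right) = - \frac{1745954}{372259} - \frac{2131119}{295144} = - \frac{1308636075197}{109870010296} \approx -11.911$)
$A - \frac{\left(-1503\right) \left(-16\right)}{2930971} = - \frac{1308636075197}{109870010296} - \frac{\left(-1503\right) \left(-16\right)}{2930971} = - \frac{1308636075197}{109870010296} - 24048 \cdot \frac{1}{2930971} = - \frac{1308636075197}{109870010296} - \frac{24048}{2930971} = - \frac{3838216539963824495}{322025813947277416}$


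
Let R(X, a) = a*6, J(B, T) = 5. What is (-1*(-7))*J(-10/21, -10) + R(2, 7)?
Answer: 77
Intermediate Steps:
R(X, a) = 6*a
(-1*(-7))*J(-10/21, -10) + R(2, 7) = -1*(-7)*5 + 6*7 = 7*5 + 42 = 35 + 42 = 77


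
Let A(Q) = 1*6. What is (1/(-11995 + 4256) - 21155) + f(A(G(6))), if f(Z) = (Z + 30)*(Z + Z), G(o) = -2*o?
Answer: -160375298/7739 ≈ -20723.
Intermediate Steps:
A(Q) = 6
f(Z) = 2*Z*(30 + Z) (f(Z) = (30 + Z)*(2*Z) = 2*Z*(30 + Z))
(1/(-11995 + 4256) - 21155) + f(A(G(6))) = (1/(-11995 + 4256) - 21155) + 2*6*(30 + 6) = (1/(-7739) - 21155) + 2*6*36 = (-1/7739 - 21155) + 432 = -163718546/7739 + 432 = -160375298/7739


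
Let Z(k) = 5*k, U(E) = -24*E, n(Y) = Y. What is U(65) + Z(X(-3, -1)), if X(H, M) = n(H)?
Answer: -1575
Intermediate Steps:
X(H, M) = H
U(65) + Z(X(-3, -1)) = -24*65 + 5*(-3) = -1560 - 15 = -1575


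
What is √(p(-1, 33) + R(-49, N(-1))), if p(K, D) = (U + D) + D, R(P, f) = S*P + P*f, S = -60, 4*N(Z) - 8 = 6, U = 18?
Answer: √11410/2 ≈ 53.409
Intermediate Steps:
N(Z) = 7/2 (N(Z) = 2 + (¼)*6 = 2 + 3/2 = 7/2)
R(P, f) = -60*P + P*f
p(K, D) = 18 + 2*D (p(K, D) = (18 + D) + D = 18 + 2*D)
√(p(-1, 33) + R(-49, N(-1))) = √((18 + 2*33) - 49*(-60 + 7/2)) = √((18 + 66) - 49*(-113/2)) = √(84 + 5537/2) = √(5705/2) = √11410/2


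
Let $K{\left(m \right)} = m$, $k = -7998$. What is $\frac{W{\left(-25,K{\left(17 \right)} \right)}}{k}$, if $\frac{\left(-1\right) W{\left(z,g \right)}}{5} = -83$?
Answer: $- \frac{415}{7998} \approx -0.051888$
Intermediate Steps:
$W{\left(z,g \right)} = 415$ ($W{\left(z,g \right)} = \left(-5\right) \left(-83\right) = 415$)
$\frac{W{\left(-25,K{\left(17 \right)} \right)}}{k} = \frac{415}{-7998} = 415 \left(- \frac{1}{7998}\right) = - \frac{415}{7998}$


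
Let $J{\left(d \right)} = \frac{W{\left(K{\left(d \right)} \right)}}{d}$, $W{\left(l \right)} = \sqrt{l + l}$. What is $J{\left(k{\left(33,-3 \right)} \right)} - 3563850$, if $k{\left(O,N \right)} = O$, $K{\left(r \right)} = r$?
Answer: $-3563850 + \frac{\sqrt{66}}{33} \approx -3.5638 \cdot 10^{6}$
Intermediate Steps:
$W{\left(l \right)} = \sqrt{2} \sqrt{l}$ ($W{\left(l \right)} = \sqrt{2 l} = \sqrt{2} \sqrt{l}$)
$J{\left(d \right)} = \frac{\sqrt{2}}{\sqrt{d}}$ ($J{\left(d \right)} = \frac{\sqrt{2} \sqrt{d}}{d} = \frac{\sqrt{2}}{\sqrt{d}}$)
$J{\left(k{\left(33,-3 \right)} \right)} - 3563850 = \frac{\sqrt{2}}{\sqrt{33}} - 3563850 = \sqrt{2} \frac{\sqrt{33}}{33} - 3563850 = \frac{\sqrt{66}}{33} - 3563850 = -3563850 + \frac{\sqrt{66}}{33}$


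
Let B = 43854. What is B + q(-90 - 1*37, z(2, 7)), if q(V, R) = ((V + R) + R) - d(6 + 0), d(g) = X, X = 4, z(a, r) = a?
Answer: 43727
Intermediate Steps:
d(g) = 4
q(V, R) = -4 + V + 2*R (q(V, R) = ((V + R) + R) - 1*4 = ((R + V) + R) - 4 = (V + 2*R) - 4 = -4 + V + 2*R)
B + q(-90 - 1*37, z(2, 7)) = 43854 + (-4 + (-90 - 1*37) + 2*2) = 43854 + (-4 + (-90 - 37) + 4) = 43854 + (-4 - 127 + 4) = 43854 - 127 = 43727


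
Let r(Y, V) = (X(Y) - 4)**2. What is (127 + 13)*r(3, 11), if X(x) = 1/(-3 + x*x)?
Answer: 18515/9 ≈ 2057.2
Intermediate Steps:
X(x) = 1/(-3 + x**2)
r(Y, V) = (-4 + 1/(-3 + Y**2))**2 (r(Y, V) = (1/(-3 + Y**2) - 4)**2 = (-4 + 1/(-3 + Y**2))**2)
(127 + 13)*r(3, 11) = (127 + 13)*((-13 + 4*3**2)**2/(-3 + 3**2)**2) = 140*((-13 + 4*9)**2/(-3 + 9)**2) = 140*((-13 + 36)**2/6**2) = 140*(23**2*(1/36)) = 140*(529*(1/36)) = 140*(529/36) = 18515/9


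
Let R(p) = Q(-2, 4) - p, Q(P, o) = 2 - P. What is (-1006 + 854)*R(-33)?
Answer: -5624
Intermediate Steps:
R(p) = 4 - p (R(p) = (2 - 1*(-2)) - p = (2 + 2) - p = 4 - p)
(-1006 + 854)*R(-33) = (-1006 + 854)*(4 - 1*(-33)) = -152*(4 + 33) = -152*37 = -5624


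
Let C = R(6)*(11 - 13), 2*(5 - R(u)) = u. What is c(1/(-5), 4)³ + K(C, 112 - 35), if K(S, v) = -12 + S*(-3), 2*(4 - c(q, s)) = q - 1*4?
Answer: 226981/1000 ≈ 226.98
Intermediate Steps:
R(u) = 5 - u/2
C = -4 (C = (5 - ½*6)*(11 - 13) = (5 - 3)*(-2) = 2*(-2) = -4)
c(q, s) = 6 - q/2 (c(q, s) = 4 - (q - 1*4)/2 = 4 - (q - 4)/2 = 4 - (-4 + q)/2 = 4 + (2 - q/2) = 6 - q/2)
K(S, v) = -12 - 3*S
c(1/(-5), 4)³ + K(C, 112 - 35) = (6 - ½/(-5))³ + (-12 - 3*(-4)) = (6 - ½*(-⅕))³ + (-12 + 12) = (6 + ⅒)³ + 0 = (61/10)³ + 0 = 226981/1000 + 0 = 226981/1000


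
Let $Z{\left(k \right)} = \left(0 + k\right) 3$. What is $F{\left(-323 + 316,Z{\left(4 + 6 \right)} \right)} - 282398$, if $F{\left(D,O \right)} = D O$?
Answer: $-282608$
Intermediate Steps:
$Z{\left(k \right)} = 3 k$ ($Z{\left(k \right)} = k 3 = 3 k$)
$F{\left(-323 + 316,Z{\left(4 + 6 \right)} \right)} - 282398 = \left(-323 + 316\right) 3 \left(4 + 6\right) - 282398 = - 7 \cdot 3 \cdot 10 - 282398 = \left(-7\right) 30 - 282398 = -210 - 282398 = -282608$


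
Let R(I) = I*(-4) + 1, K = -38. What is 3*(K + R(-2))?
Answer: -87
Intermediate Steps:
R(I) = 1 - 4*I (R(I) = -4*I + 1 = 1 - 4*I)
3*(K + R(-2)) = 3*(-38 + (1 - 4*(-2))) = 3*(-38 + (1 + 8)) = 3*(-38 + 9) = 3*(-29) = -87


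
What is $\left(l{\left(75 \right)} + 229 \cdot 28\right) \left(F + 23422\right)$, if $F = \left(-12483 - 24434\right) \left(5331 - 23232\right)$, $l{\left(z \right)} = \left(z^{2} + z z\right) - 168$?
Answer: $11561340934666$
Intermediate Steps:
$l{\left(z \right)} = -168 + 2 z^{2}$ ($l{\left(z \right)} = \left(z^{2} + z^{2}\right) - 168 = 2 z^{2} - 168 = -168 + 2 z^{2}$)
$F = 660851217$ ($F = \left(-36917\right) \left(-17901\right) = 660851217$)
$\left(l{\left(75 \right)} + 229 \cdot 28\right) \left(F + 23422\right) = \left(\left(-168 + 2 \cdot 75^{2}\right) + 229 \cdot 28\right) \left(660851217 + 23422\right) = \left(\left(-168 + 2 \cdot 5625\right) + 6412\right) 660874639 = \left(\left(-168 + 11250\right) + 6412\right) 660874639 = \left(11082 + 6412\right) 660874639 = 17494 \cdot 660874639 = 11561340934666$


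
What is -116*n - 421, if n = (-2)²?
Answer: -885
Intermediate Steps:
n = 4
-116*n - 421 = -116*4 - 421 = -464 - 421 = -885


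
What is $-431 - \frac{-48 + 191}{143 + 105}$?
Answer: $- \frac{107031}{248} \approx -431.58$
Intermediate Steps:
$-431 - \frac{-48 + 191}{143 + 105} = -431 - \frac{143}{248} = - \frac{107031}{248}$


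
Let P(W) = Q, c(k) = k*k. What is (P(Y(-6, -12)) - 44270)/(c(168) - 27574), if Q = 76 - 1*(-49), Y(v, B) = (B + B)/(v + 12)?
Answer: -8829/130 ≈ -67.915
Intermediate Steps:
c(k) = k²
Y(v, B) = 2*B/(12 + v) (Y(v, B) = (2*B)/(12 + v) = 2*B/(12 + v))
Q = 125 (Q = 76 + 49 = 125)
P(W) = 125
(P(Y(-6, -12)) - 44270)/(c(168) - 27574) = (125 - 44270)/(168² - 27574) = -44145/(28224 - 27574) = -44145/650 = -44145*1/650 = -8829/130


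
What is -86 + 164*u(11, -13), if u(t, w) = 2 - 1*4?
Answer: -414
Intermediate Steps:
u(t, w) = -2 (u(t, w) = 2 - 4 = -2)
-86 + 164*u(11, -13) = -86 + 164*(-2) = -86 - 328 = -414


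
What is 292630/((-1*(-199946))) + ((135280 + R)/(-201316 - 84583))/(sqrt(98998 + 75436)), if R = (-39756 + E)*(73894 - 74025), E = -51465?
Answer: 146315/99973 - 12085231*sqrt(174434)/49870506166 ≈ 1.3623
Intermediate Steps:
R = 11949951 (R = (-39756 - 51465)*(73894 - 74025) = -91221*(-131) = 11949951)
292630/((-1*(-199946))) + ((135280 + R)/(-201316 - 84583))/(sqrt(98998 + 75436)) = 292630/((-1*(-199946))) + ((135280 + 11949951)/(-201316 - 84583))/(sqrt(98998 + 75436)) = 292630/199946 + (12085231/(-285899))/(sqrt(174434)) = 292630*(1/199946) + (12085231*(-1/285899))*(sqrt(174434)/174434) = 146315/99973 - 12085231*sqrt(174434)/49870506166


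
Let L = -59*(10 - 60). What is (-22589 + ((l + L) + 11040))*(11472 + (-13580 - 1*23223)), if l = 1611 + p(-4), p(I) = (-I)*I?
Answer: 177418324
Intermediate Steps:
L = 2950 (L = -59*(-50) = 2950)
p(I) = -I²
l = 1595 (l = 1611 - 1*(-4)² = 1611 - 1*16 = 1611 - 16 = 1595)
(-22589 + ((l + L) + 11040))*(11472 + (-13580 - 1*23223)) = (-22589 + ((1595 + 2950) + 11040))*(11472 + (-13580 - 1*23223)) = (-22589 + (4545 + 11040))*(11472 + (-13580 - 23223)) = (-22589 + 15585)*(11472 - 36803) = -7004*(-25331) = 177418324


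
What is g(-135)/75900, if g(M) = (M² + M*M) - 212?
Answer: 18119/37950 ≈ 0.47744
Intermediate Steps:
g(M) = -212 + 2*M² (g(M) = (M² + M²) - 212 = 2*M² - 212 = -212 + 2*M²)
g(-135)/75900 = (-212 + 2*(-135)²)/75900 = (-212 + 2*18225)*(1/75900) = (-212 + 36450)*(1/75900) = 36238*(1/75900) = 18119/37950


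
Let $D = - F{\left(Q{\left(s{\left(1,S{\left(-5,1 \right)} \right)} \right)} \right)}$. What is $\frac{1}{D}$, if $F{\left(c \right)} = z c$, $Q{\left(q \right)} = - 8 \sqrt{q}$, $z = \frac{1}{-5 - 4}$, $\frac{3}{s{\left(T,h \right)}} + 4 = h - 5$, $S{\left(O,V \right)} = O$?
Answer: $\frac{3 i \sqrt{42}}{8} \approx 2.4303 i$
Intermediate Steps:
$s{\left(T,h \right)} = \frac{3}{-9 + h}$ ($s{\left(T,h \right)} = \frac{3}{-4 + \left(h - 5\right)} = \frac{3}{-4 + \left(-5 + h\right)} = \frac{3}{-9 + h}$)
$z = - \frac{1}{9}$ ($z = \frac{1}{-9} = - \frac{1}{9} \approx -0.11111$)
$F{\left(c \right)} = - \frac{c}{9}$
$D = - \frac{4 i \sqrt{42}}{63}$ ($D = - \frac{\left(-1\right) \left(- 8 \sqrt{\frac{3}{-9 - 5}}\right)}{9} = - \frac{\left(-1\right) \left(- 8 \sqrt{\frac{3}{-14}}\right)}{9} = - \frac{\left(-1\right) \left(- 8 \sqrt{3 \left(- \frac{1}{14}\right)}\right)}{9} = - \frac{\left(-1\right) \left(- 8 \sqrt{- \frac{3}{14}}\right)}{9} = - \frac{\left(-1\right) \left(- 8 \frac{i \sqrt{42}}{14}\right)}{9} = - \frac{\left(-1\right) \left(- \frac{4 i \sqrt{42}}{7}\right)}{9} = - \frac{4 i \sqrt{42}}{63} \approx - 0.41148 i$)
$\frac{1}{D} = \frac{1}{\left(- \frac{4}{63}\right) i \sqrt{42}} = \frac{3 i \sqrt{42}}{8}$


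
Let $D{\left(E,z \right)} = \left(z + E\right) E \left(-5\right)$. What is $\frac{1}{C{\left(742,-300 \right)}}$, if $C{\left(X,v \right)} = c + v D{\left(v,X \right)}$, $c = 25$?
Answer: $- \frac{1}{198899975} \approx -5.0277 \cdot 10^{-9}$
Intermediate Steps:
$D{\left(E,z \right)} = - 5 E \left(E + z\right)$ ($D{\left(E,z \right)} = \left(E + z\right) E \left(-5\right) = E \left(E + z\right) \left(-5\right) = - 5 E \left(E + z\right)$)
$C{\left(X,v \right)} = 25 - 5 v^{2} \left(X + v\right)$ ($C{\left(X,v \right)} = 25 + v \left(- 5 v \left(v + X\right)\right) = 25 + v \left(- 5 v \left(X + v\right)\right) = 25 - 5 v^{2} \left(X + v\right)$)
$\frac{1}{C{\left(742,-300 \right)}} = \frac{1}{25 - 5 \left(-300\right)^{2} \left(742 - 300\right)} = \frac{1}{25 - 450000 \cdot 442} = \frac{1}{25 - 198900000} = \frac{1}{-198899975} = - \frac{1}{198899975}$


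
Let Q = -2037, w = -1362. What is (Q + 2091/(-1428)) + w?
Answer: -95213/28 ≈ -3400.5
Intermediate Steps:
(Q + 2091/(-1428)) + w = (-2037 + 2091/(-1428)) - 1362 = (-2037 + 2091*(-1/1428)) - 1362 = (-2037 - 41/28) - 1362 = -57077/28 - 1362 = -95213/28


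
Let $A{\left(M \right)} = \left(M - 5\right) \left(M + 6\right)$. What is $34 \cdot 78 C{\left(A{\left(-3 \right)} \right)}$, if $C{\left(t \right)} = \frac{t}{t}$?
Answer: $2652$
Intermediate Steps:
$A{\left(M \right)} = \left(-5 + M\right) \left(6 + M\right)$
$C{\left(t \right)} = 1$
$34 \cdot 78 C{\left(A{\left(-3 \right)} \right)} = 34 \cdot 78 \cdot 1 = 2652 \cdot 1 = 2652$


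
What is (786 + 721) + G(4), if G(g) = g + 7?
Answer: 1518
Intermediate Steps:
G(g) = 7 + g
(786 + 721) + G(4) = (786 + 721) + (7 + 4) = 1507 + 11 = 1518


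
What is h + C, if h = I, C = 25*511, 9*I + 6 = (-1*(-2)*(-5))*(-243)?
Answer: 39133/3 ≈ 13044.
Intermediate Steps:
I = 808/3 (I = -⅔ + ((-1*(-2)*(-5))*(-243))/9 = -⅔ + ((2*(-5))*(-243))/9 = -⅔ + (-10*(-243))/9 = -⅔ + (⅑)*2430 = -⅔ + 270 = 808/3 ≈ 269.33)
C = 12775
h = 808/3 ≈ 269.33
h + C = 808/3 + 12775 = 39133/3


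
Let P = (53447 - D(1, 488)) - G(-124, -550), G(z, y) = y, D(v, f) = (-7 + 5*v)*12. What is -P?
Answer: -54021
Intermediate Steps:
D(v, f) = -84 + 60*v
P = 54021 (P = (53447 - (-84 + 60*1)) - 1*(-550) = (53447 - (-84 + 60)) + 550 = (53447 - 1*(-24)) + 550 = (53447 + 24) + 550 = 53471 + 550 = 54021)
-P = -1*54021 = -54021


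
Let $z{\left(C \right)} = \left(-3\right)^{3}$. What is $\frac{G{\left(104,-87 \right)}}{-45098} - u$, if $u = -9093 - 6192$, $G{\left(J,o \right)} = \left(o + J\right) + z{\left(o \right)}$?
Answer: $\frac{344661470}{22549} \approx 15285.0$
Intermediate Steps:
$z{\left(C \right)} = -27$
$G{\left(J,o \right)} = -27 + J + o$ ($G{\left(J,o \right)} = \left(o + J\right) - 27 = \left(J + o\right) - 27 = -27 + J + o$)
$u = -15285$
$\frac{G{\left(104,-87 \right)}}{-45098} - u = \frac{-27 + 104 - 87}{-45098} - -15285 = \left(-10\right) \left(- \frac{1}{45098}\right) + 15285 = \frac{5}{22549} + 15285 = \frac{344661470}{22549}$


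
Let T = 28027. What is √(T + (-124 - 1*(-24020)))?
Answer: √51923 ≈ 227.87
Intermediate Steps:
√(T + (-124 - 1*(-24020))) = √(28027 + (-124 - 1*(-24020))) = √(28027 + (-124 + 24020)) = √(28027 + 23896) = √51923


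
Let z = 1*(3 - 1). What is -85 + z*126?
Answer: 167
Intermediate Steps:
z = 2 (z = 1*2 = 2)
-85 + z*126 = -85 + 2*126 = -85 + 252 = 167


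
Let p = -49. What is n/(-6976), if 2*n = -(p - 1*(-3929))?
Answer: 485/1744 ≈ 0.27810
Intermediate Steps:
n = -1940 (n = (-(-49 - 1*(-3929)))/2 = (-(-49 + 3929))/2 = (-1*3880)/2 = (½)*(-3880) = -1940)
n/(-6976) = -1940/(-6976) = -1940*(-1/6976) = 485/1744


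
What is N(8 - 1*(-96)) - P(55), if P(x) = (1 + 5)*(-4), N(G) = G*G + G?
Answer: 10944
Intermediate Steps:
N(G) = G + G² (N(G) = G² + G = G + G²)
P(x) = -24 (P(x) = 6*(-4) = -24)
N(8 - 1*(-96)) - P(55) = (8 - 1*(-96))*(1 + (8 - 1*(-96))) - 1*(-24) = (8 + 96)*(1 + (8 + 96)) + 24 = 104*(1 + 104) + 24 = 104*105 + 24 = 10920 + 24 = 10944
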